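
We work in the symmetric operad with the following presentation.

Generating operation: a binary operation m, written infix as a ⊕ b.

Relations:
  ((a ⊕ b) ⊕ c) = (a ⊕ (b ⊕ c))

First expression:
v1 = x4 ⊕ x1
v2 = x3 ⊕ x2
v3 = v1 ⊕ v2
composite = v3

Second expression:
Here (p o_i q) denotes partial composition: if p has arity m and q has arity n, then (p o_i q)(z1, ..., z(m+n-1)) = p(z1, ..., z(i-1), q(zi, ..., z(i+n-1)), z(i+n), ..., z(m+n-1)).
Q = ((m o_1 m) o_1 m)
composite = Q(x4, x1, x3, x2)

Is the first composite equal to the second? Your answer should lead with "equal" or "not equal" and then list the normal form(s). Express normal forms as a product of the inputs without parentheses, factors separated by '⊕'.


equal: each reduces to x4 ⊕ x1 ⊕ x3 ⊕ x2


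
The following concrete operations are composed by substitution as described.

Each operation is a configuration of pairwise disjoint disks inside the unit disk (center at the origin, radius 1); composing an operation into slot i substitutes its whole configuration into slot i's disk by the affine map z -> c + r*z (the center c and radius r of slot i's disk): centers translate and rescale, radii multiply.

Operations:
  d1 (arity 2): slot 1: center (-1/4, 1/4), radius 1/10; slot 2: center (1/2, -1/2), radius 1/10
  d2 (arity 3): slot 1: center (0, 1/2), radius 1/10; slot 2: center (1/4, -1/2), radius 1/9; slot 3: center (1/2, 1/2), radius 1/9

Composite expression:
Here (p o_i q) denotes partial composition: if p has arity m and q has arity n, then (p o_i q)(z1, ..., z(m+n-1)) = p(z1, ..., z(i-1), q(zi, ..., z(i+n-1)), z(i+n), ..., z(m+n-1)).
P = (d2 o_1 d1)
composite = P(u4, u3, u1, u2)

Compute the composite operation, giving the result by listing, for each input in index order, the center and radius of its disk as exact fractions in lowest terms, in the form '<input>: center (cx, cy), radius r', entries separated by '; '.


u1: center (1/4, -1/2), radius 1/9; u2: center (1/2, 1/2), radius 1/9; u3: center (1/20, 9/20), radius 1/100; u4: center (-1/40, 21/40), radius 1/100

Only the slot chain above each u matters under d2; compose those maps.
u4: after 2 affine steps, its disk has center (-1/40, 21/40), radius 1/100
u3: after 2 affine steps, its disk has center (1/20, 9/20), radius 1/100
u1: after 1 affine step, its disk has center (1/4, -1/2), radius 1/9
u2: after 1 affine step, its disk has center (1/2, 1/2), radius 1/9


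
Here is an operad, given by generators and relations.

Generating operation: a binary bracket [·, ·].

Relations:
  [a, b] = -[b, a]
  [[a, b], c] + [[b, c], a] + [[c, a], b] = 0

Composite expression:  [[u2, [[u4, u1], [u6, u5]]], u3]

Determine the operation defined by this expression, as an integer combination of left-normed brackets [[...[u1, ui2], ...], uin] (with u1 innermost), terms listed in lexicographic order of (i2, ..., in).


Left-normed coefficients sit on the u1-initial expansion words.
Composite bracket: [[u2, [[u4, u1], [u6, u5]]], u3]
Applying ab - ba throughout gives 32 signed words (2^5 = 32).
Coefficients come from the u1-initial words:
  sign of u1u4u5u6u2u3 is -1, so it contributes -[[[[[u1, u4], u5], u6], u2], u3]
  sign of u1u4u6u5u2u3 is +1, so it contributes +[[[[[u1, u4], u6], u5], u2], u3]

-[[[[[u1, u4], u5], u6], u2], u3] + [[[[[u1, u4], u6], u5], u2], u3]


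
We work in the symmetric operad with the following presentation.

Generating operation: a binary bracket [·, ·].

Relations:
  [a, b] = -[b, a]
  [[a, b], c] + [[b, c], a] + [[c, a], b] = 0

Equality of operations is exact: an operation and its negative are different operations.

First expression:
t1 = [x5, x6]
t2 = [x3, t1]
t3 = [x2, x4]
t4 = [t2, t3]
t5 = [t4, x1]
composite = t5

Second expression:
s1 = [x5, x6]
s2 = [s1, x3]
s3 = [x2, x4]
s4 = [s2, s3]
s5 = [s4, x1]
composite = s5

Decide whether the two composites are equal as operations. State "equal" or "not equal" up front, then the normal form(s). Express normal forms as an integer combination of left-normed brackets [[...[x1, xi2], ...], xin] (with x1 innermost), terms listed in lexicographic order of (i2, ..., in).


not equal; first: [[[[[x1, x2], x4], x3], x5], x6] - [[[[[x1, x2], x4], x3], x6], x5] - [[[[[x1, x2], x4], x5], x6], x3] + [[[[[x1, x2], x4], x6], x5], x3] - [[[[[x1, x3], x5], x6], x2], x4] + [[[[[x1, x3], x5], x6], x4], x2] + [[[[[x1, x3], x6], x5], x2], x4] - [[[[[x1, x3], x6], x5], x4], x2] - [[[[[x1, x4], x2], x3], x5], x6] + [[[[[x1, x4], x2], x3], x6], x5] + [[[[[x1, x4], x2], x5], x6], x3] - [[[[[x1, x4], x2], x6], x5], x3] + [[[[[x1, x5], x6], x3], x2], x4] - [[[[[x1, x5], x6], x3], x4], x2] - [[[[[x1, x6], x5], x3], x2], x4] + [[[[[x1, x6], x5], x3], x4], x2]; second: -[[[[[x1, x2], x4], x3], x5], x6] + [[[[[x1, x2], x4], x3], x6], x5] + [[[[[x1, x2], x4], x5], x6], x3] - [[[[[x1, x2], x4], x6], x5], x3] + [[[[[x1, x3], x5], x6], x2], x4] - [[[[[x1, x3], x5], x6], x4], x2] - [[[[[x1, x3], x6], x5], x2], x4] + [[[[[x1, x3], x6], x5], x4], x2] + [[[[[x1, x4], x2], x3], x5], x6] - [[[[[x1, x4], x2], x3], x6], x5] - [[[[[x1, x4], x2], x5], x6], x3] + [[[[[x1, x4], x2], x6], x5], x3] - [[[[[x1, x5], x6], x3], x2], x4] + [[[[[x1, x5], x6], x3], x4], x2] + [[[[[x1, x6], x5], x3], x2], x4] - [[[[[x1, x6], x5], x3], x4], x2]

Normal form of the first expression: [[[[[x1, x2], x4], x3], x5], x6] - [[[[[x1, x2], x4], x3], x6], x5] - [[[[[x1, x2], x4], x5], x6], x3] + [[[[[x1, x2], x4], x6], x5], x3] - [[[[[x1, x3], x5], x6], x2], x4] + [[[[[x1, x3], x5], x6], x4], x2] + [[[[[x1, x3], x6], x5], x2], x4] - [[[[[x1, x3], x6], x5], x4], x2] - [[[[[x1, x4], x2], x3], x5], x6] + [[[[[x1, x4], x2], x3], x6], x5] + [[[[[x1, x4], x2], x5], x6], x3] - [[[[[x1, x4], x2], x6], x5], x3] + [[[[[x1, x5], x6], x3], x2], x4] - [[[[[x1, x5], x6], x3], x4], x2] - [[[[[x1, x6], x5], x3], x2], x4] + [[[[[x1, x6], x5], x3], x4], x2]
Normal form of the second expression: -[[[[[x1, x2], x4], x3], x5], x6] + [[[[[x1, x2], x4], x3], x6], x5] + [[[[[x1, x2], x4], x5], x6], x3] - [[[[[x1, x2], x4], x6], x5], x3] + [[[[[x1, x3], x5], x6], x2], x4] - [[[[[x1, x3], x5], x6], x4], x2] - [[[[[x1, x3], x6], x5], x2], x4] + [[[[[x1, x3], x6], x5], x4], x2] + [[[[[x1, x4], x2], x3], x5], x6] - [[[[[x1, x4], x2], x3], x6], x5] - [[[[[x1, x4], x2], x5], x6], x3] + [[[[[x1, x4], x2], x6], x5], x3] - [[[[[x1, x5], x6], x3], x2], x4] + [[[[[x1, x5], x6], x3], x4], x2] + [[[[[x1, x6], x5], x3], x2], x4] - [[[[[x1, x6], x5], x3], x4], x2]
The normal forms differ: not equal.


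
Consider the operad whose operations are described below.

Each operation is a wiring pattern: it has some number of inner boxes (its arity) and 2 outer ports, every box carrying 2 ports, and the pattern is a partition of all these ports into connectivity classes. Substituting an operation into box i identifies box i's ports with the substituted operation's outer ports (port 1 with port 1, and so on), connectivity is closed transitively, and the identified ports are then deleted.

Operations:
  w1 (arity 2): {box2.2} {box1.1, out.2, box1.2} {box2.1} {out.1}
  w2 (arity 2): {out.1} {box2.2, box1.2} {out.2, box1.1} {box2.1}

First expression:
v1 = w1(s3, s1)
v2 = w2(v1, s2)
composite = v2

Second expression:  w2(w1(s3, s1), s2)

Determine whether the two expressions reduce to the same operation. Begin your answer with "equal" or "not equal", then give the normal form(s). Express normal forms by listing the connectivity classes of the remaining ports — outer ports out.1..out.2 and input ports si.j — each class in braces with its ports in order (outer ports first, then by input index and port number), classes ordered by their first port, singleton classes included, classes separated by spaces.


equal — both sides give {out.1} {out.2} {s1.1} {s1.2} {s2.1} {s2.2, s3.1, s3.2}

The first expression reduces to {out.1} {out.2} {s1.1} {s1.2} {s2.1} {s2.2, s3.1, s3.2}
The second expression reduces to {out.1} {out.2} {s1.1} {s1.2} {s2.1} {s2.2, s3.1, s3.2}
The normal forms match — equal.


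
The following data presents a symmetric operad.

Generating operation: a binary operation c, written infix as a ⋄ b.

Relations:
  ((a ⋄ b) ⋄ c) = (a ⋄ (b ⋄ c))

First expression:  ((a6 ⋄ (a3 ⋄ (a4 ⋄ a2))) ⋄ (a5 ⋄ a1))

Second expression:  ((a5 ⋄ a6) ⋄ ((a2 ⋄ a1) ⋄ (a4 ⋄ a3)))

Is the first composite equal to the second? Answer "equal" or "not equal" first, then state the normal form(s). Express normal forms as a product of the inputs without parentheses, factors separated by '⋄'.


not equal — first a6 ⋄ a3 ⋄ a4 ⋄ a2 ⋄ a5 ⋄ a1, second a5 ⋄ a6 ⋄ a2 ⋄ a1 ⋄ a4 ⋄ a3

The first expression, normalized: a6 ⋄ a3 ⋄ a4 ⋄ a2 ⋄ a5 ⋄ a1
The second expression, normalized: a5 ⋄ a6 ⋄ a2 ⋄ a1 ⋄ a4 ⋄ a3
They disagree, so not equal.


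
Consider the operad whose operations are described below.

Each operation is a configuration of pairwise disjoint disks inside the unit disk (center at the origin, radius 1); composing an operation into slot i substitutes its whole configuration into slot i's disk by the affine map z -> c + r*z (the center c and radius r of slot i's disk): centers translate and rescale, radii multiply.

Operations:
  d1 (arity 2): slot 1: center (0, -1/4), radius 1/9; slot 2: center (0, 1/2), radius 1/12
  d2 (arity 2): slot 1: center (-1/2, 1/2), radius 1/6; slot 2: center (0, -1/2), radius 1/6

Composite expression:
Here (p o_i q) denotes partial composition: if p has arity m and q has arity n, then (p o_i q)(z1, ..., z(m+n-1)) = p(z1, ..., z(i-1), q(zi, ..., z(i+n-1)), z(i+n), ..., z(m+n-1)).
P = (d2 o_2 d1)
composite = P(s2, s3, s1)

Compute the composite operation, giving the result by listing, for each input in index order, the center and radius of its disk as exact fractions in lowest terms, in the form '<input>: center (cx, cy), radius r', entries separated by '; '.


s1: center (0, -5/12), radius 1/72; s2: center (-1/2, 1/2), radius 1/6; s3: center (0, -13/24), radius 1/54

Each s-disk chains the slot maps above it in d2; radii multiply.
tracing s2 down its 1-map path: center (-1/2, 1/2), radius 1/6
tracing s3 down its 2-map path: center (0, -13/24), radius 1/54
tracing s1 down its 2-map path: center (0, -5/12), radius 1/72


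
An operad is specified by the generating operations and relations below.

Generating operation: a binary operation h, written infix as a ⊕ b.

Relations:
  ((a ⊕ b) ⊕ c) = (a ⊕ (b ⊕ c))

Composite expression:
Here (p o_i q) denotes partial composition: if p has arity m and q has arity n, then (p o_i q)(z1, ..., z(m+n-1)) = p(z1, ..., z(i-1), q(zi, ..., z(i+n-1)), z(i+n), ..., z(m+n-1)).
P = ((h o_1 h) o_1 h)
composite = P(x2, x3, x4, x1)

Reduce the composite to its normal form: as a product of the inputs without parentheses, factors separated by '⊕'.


Associativity of h dissolves the nesting; only the x-input order survives.
(x2 ⊕ x3) reduces to x2 ⊕ x3
((x2 ⊕ x3) ⊕ x4) reduces to x2 ⊕ x3 ⊕ x4
(((x2 ⊕ x3) ⊕ x4) ⊕ x1) reduces to x2 ⊕ x3 ⊕ x4 ⊕ x1

x2 ⊕ x3 ⊕ x4 ⊕ x1


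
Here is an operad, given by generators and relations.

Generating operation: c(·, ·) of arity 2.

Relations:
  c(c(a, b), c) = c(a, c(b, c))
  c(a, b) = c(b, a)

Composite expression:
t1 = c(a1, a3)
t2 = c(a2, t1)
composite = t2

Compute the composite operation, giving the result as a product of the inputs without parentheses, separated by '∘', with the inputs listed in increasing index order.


Key point: c commutes, so take the a-inputs in any fixed order.
c(a1, a3) reduces to a1 ∘ a3
c(a2, c(a1, a3)) reduces to a2 ∘ a1 ∘ a3
reordering the factors by index: a1 ∘ a2 ∘ a3

a1 ∘ a2 ∘ a3


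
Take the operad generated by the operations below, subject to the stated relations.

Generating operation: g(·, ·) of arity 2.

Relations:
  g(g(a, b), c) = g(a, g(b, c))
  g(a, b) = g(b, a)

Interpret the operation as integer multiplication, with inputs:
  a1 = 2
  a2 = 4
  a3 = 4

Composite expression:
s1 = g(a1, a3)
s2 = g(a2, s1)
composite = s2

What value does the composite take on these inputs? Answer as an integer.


32

g(a1, a3) = 8
g(a2, g(a1, a3)) = 32


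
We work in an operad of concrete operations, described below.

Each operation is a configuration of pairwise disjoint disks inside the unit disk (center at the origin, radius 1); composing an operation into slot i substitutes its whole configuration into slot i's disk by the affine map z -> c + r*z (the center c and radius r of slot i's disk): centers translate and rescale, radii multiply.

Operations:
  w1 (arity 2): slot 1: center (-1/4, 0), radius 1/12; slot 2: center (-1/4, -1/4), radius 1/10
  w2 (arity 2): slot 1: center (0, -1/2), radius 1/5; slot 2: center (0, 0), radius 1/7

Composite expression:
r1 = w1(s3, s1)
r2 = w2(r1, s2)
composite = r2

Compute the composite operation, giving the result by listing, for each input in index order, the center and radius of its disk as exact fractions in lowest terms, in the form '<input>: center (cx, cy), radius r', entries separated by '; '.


s1: center (-1/20, -11/20), radius 1/50; s2: center (0, 0), radius 1/7; s3: center (-1/20, -1/2), radius 1/60

Below w2, radii multiply path by path; the s-disk centers shift.
input s3: composing its 2 substitution steps yields center (-1/20, -1/2), radius 1/60
input s1: composing its 2 substitution steps yields center (-1/20, -11/20), radius 1/50
input s2: composing its 1 substitution step yields center (0, 0), radius 1/7


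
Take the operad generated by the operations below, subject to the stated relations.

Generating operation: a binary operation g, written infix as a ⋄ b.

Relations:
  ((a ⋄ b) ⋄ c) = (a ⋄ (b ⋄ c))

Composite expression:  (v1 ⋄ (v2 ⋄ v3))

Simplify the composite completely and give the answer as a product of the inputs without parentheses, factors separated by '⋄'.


Under associativity of g, the answer is the v's in reading order.
(v2 ⋄ v3) reduces to v2 ⋄ v3
(v1 ⋄ (v2 ⋄ v3)) reduces to v1 ⋄ v2 ⋄ v3

v1 ⋄ v2 ⋄ v3


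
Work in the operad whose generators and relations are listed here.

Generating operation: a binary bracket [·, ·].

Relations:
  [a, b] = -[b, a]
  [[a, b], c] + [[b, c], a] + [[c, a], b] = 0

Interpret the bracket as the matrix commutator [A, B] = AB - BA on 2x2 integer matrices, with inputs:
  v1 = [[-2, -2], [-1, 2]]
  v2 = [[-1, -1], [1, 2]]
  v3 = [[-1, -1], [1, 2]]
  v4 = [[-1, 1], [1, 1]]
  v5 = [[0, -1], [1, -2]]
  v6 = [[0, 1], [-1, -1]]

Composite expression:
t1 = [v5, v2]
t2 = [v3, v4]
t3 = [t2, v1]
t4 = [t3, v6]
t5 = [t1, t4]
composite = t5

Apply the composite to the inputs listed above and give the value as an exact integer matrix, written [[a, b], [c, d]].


[[100, 200], [-200, -100]]

[v5, v2] = [[0, -5], [-5, 0]]
[v3, v4] = [[-2, -5], [1, 2]]
[[v3, v4], v1] = [[7, -12], [-8, -7]]
[[[v3, v4], v1], v6] = [[20, 26], [6, -20]]
[[v5, v2], [[[v3, v4], v1], v6]] = [[100, 200], [-200, -100]]


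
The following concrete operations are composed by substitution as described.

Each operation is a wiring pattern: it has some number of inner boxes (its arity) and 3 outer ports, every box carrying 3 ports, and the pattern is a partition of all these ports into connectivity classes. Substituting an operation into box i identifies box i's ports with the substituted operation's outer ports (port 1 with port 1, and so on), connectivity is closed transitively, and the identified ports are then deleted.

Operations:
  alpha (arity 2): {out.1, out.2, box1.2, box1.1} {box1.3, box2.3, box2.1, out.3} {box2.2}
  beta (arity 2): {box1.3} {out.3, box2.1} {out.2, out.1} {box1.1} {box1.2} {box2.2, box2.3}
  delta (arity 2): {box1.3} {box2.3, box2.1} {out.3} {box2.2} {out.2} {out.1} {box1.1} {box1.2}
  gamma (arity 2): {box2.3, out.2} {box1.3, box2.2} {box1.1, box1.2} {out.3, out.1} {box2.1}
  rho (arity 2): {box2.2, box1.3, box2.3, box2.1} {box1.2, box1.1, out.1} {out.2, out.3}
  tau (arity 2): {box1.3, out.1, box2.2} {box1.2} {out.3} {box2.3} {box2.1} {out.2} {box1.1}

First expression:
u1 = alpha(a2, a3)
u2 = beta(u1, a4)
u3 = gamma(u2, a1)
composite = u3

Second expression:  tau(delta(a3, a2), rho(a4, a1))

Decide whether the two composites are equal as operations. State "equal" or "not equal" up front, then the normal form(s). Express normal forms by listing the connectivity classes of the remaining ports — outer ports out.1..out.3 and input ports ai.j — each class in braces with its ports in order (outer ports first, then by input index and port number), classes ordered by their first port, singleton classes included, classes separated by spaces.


not equal; the first gives {out.1, out.3} {out.2, a1.3} {a1.1} {a1.2, a4.1} {a2.1, a2.2} {a2.3, a3.1, a3.3} {a3.2} {a4.2, a4.3} and the second {out.1} {out.2} {out.3} {a1.1, a1.2, a1.3, a4.3} {a2.1, a2.3} {a2.2} {a3.1} {a3.2} {a3.3} {a4.1, a4.2}

The first expression reduces to {out.1, out.3} {out.2, a1.3} {a1.1} {a1.2, a4.1} {a2.1, a2.2} {a2.3, a3.1, a3.3} {a3.2} {a4.2, a4.3}
The second expression reduces to {out.1} {out.2} {out.3} {a1.1, a1.2, a1.3, a4.3} {a2.1, a2.3} {a2.2} {a3.1} {a3.2} {a3.3} {a4.1, a4.2}
Different reductions; not equal.


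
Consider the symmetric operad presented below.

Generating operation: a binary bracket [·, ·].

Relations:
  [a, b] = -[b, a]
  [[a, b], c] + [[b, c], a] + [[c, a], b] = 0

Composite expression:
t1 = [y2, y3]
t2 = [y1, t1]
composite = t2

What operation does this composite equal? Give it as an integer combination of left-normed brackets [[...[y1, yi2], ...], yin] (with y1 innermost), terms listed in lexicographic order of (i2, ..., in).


[[y1, y2], y3] - [[y1, y3], y2]


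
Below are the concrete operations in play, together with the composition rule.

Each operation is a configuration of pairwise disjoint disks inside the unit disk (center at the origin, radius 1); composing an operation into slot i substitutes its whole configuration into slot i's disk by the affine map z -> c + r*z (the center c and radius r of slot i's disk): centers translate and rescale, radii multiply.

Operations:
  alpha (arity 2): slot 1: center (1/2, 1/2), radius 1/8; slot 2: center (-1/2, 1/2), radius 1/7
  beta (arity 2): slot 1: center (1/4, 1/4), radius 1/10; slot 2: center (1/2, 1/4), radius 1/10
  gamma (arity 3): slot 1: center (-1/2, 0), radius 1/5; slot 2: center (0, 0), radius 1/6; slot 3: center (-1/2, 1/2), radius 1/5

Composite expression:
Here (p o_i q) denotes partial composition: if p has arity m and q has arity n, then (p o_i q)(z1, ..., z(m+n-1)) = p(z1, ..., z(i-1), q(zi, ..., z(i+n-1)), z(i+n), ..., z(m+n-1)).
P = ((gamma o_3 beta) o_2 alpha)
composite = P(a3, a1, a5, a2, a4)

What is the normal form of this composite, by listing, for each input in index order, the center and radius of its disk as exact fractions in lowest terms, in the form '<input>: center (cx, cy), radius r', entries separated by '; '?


Follow each a-input down from gamma: c' goes to c + r*c', radius to r*r'.
for a3, the 1-step affine chain lands on center (-1/2, 0), radius 1/5
for a1, the 2-step affine chain lands on center (1/12, 1/12), radius 1/48
for a5, the 2-step affine chain lands on center (-1/12, 1/12), radius 1/42
for a2, the 2-step affine chain lands on center (-9/20, 11/20), radius 1/50
for a4, the 2-step affine chain lands on center (-2/5, 11/20), radius 1/50

a1: center (1/12, 1/12), radius 1/48; a2: center (-9/20, 11/20), radius 1/50; a3: center (-1/2, 0), radius 1/5; a4: center (-2/5, 11/20), radius 1/50; a5: center (-1/12, 1/12), radius 1/42


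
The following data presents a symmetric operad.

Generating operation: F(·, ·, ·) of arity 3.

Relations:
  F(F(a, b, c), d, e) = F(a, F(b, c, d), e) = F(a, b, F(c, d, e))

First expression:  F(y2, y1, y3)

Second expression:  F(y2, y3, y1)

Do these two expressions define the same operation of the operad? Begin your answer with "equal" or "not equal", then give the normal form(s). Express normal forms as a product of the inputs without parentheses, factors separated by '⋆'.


The first expression reduces to y2 ⋆ y1 ⋆ y3
The second expression reduces to y2 ⋆ y3 ⋆ y1
Different reductions; not equal.

not equal; the first gives y2 ⋆ y1 ⋆ y3 and the second y2 ⋆ y3 ⋆ y1


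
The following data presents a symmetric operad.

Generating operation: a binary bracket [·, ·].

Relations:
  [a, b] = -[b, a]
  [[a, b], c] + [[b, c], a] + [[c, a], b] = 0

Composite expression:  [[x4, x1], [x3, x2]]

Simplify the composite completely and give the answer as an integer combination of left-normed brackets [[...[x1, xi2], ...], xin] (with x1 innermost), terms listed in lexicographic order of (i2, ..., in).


[[[x1, x4], x2], x3] - [[[x1, x4], x3], x2]

A multilinear Lie element is pinned by x1-initial words (x1 innermost).
Composite bracket: [[x4, x1], [x3, x2]]
Applying ab - ba throughout gives 8 signed words (2^3 = 8).
Only words starting with x1 matter:
  x1x4x2x3 (sign +1) contributes +[[[x1, x4], x2], x3]
  x1x4x3x2 (sign -1) contributes -[[[x1, x4], x3], x2]


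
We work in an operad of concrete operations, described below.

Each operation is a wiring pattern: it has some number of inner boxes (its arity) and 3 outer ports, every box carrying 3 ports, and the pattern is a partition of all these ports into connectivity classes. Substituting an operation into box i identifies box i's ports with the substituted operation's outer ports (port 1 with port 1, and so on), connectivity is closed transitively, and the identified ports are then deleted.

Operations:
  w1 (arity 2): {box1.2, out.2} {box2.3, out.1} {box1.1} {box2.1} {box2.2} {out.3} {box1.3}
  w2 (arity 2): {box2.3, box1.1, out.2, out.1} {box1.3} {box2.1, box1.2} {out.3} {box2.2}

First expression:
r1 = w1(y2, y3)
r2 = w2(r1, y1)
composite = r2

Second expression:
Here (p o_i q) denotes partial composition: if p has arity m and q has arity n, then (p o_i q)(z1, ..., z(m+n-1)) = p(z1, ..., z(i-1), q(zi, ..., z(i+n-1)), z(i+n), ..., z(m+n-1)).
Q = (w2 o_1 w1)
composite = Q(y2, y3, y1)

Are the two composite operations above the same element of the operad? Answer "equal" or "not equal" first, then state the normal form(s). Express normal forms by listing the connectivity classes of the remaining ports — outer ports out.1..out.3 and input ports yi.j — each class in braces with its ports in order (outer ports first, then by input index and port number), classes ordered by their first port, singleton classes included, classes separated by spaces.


equal; both compose to {out.1, out.2, y1.3, y3.3} {out.3} {y1.1, y2.2} {y1.2} {y2.1} {y2.3} {y3.1} {y3.2}

Normal form of the first expression: {out.1, out.2, y1.3, y3.3} {out.3} {y1.1, y2.2} {y1.2} {y2.1} {y2.3} {y3.1} {y3.2}
Normal form of the second expression: {out.1, out.2, y1.3, y3.3} {out.3} {y1.1, y2.2} {y1.2} {y2.1} {y2.3} {y3.1} {y3.2}
The forms coincide; equal.


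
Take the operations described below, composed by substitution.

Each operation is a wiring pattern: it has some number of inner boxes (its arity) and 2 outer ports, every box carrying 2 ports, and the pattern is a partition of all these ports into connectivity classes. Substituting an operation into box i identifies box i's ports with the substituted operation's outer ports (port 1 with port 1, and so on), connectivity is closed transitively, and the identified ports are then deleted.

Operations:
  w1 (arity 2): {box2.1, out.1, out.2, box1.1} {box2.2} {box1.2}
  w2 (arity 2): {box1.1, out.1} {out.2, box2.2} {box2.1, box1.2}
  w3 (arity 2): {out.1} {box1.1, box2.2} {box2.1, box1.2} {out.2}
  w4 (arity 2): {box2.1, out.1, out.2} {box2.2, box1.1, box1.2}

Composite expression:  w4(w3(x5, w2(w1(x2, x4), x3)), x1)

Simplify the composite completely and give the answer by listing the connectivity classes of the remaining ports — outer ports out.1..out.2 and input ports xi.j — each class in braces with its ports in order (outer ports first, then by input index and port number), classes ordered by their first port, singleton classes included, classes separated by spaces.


Treat the ports identified at w4 as solder joints: merge, then drop.
stage w1: inputs (x2, x4), connectivity {out.1, out.2, x2.1, x4.1} {x2.2} {x4.2}, out.j its boundary
stage w2: inputs (x2, x4, x3), connectivity {out.1, x2.1, x3.1, x4.1} {out.2, x3.2} {x2.2} {x4.2}, out.j its boundary
stage w3: inputs (x5, x2, x4, x3), connectivity {out.1} {out.2} {x2.1, x3.1, x4.1, x5.2} {x2.2} {x3.2, x5.1} {x4.2}, out.j its boundary
stage w4: inputs (x5, x2, x4, x3, x1), connectivity {out.1, out.2, x1.1} {x1.2} {x2.1, x3.1, x4.1, x5.2} {x2.2} {x3.2, x5.1} {x4.2}, out.j its boundary

{out.1, out.2, x1.1} {x1.2} {x2.1, x3.1, x4.1, x5.2} {x2.2} {x3.2, x5.1} {x4.2}


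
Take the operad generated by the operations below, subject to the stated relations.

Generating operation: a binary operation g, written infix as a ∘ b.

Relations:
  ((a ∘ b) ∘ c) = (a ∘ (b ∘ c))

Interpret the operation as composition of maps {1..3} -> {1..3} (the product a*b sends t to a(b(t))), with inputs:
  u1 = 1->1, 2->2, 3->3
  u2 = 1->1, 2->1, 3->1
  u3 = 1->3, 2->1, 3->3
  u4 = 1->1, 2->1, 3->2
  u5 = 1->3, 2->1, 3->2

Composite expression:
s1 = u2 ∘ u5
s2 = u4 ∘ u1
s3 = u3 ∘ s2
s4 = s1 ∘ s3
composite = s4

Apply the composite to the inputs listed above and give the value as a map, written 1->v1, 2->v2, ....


1->1, 2->1, 3->1

(u2 ∘ u5) = 1->1, 2->1, 3->1
(u4 ∘ u1) = 1->1, 2->1, 3->2
(u3 ∘ (u4 ∘ u1)) = 1->3, 2->3, 3->1
((u2 ∘ u5) ∘ (u3 ∘ (u4 ∘ u1))) = 1->1, 2->1, 3->1


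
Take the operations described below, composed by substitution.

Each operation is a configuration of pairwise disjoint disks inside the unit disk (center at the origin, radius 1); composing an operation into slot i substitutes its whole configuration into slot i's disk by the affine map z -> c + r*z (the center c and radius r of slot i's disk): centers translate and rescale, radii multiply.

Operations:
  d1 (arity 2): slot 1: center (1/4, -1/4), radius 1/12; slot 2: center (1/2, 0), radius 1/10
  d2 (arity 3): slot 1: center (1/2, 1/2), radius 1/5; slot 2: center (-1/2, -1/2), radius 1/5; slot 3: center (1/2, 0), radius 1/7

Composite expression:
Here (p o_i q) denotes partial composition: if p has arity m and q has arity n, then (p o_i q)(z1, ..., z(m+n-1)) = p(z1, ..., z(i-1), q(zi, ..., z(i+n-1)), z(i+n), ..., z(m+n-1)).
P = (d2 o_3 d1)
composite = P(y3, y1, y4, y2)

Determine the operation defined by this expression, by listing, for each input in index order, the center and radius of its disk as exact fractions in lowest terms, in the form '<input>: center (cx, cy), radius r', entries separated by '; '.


Affine substitution under d2: radii multiply and y-centers shift.
input y3: applying the 1 nested substitution gives center (1/2, 1/2), radius 1/5
input y1: applying the 1 nested substitution gives center (-1/2, -1/2), radius 1/5
input y4: applying the 2 nested substitutions gives center (15/28, -1/28), radius 1/84
input y2: applying the 2 nested substitutions gives center (4/7, 0), radius 1/70

y1: center (-1/2, -1/2), radius 1/5; y2: center (4/7, 0), radius 1/70; y3: center (1/2, 1/2), radius 1/5; y4: center (15/28, -1/28), radius 1/84


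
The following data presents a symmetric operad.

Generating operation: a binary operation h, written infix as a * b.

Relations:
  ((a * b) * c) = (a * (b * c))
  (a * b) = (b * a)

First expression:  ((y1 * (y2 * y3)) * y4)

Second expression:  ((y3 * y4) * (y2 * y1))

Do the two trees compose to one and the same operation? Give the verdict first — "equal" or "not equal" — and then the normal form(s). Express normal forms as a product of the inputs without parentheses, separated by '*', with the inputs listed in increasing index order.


In normal form, the first expression is y1 * y2 * y3 * y4
In normal form, the second expression is y1 * y2 * y3 * y4
The normal forms match — equal.

equal — both sides give y1 * y2 * y3 * y4


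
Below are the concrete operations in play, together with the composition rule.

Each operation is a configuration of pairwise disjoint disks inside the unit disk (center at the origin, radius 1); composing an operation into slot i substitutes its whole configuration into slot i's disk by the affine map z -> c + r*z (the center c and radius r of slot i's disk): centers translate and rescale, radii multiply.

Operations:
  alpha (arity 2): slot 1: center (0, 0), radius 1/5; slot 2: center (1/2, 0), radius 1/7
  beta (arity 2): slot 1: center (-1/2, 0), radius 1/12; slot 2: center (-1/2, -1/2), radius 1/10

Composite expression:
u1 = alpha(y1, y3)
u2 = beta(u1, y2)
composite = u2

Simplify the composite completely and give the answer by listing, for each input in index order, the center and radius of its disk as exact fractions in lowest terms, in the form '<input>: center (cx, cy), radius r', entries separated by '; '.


y1: center (-1/2, 0), radius 1/60; y2: center (-1/2, -1/2), radius 1/10; y3: center (-11/24, 0), radius 1/84

Only the slot chain above each y matters under beta; compose those maps.
tracing y1 down its 2-map path: center (-1/2, 0), radius 1/60
tracing y3 down its 2-map path: center (-11/24, 0), radius 1/84
tracing y2 down its 1-map path: center (-1/2, -1/2), radius 1/10


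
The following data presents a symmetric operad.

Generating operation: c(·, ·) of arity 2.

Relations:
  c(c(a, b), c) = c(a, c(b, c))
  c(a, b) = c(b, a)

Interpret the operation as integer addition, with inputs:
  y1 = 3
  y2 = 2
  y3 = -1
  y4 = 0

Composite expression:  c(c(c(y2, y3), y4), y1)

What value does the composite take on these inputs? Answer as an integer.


4

c(y2, y3) = 1
c(c(y2, y3), y4) = 1
c(c(c(y2, y3), y4), y1) = 4


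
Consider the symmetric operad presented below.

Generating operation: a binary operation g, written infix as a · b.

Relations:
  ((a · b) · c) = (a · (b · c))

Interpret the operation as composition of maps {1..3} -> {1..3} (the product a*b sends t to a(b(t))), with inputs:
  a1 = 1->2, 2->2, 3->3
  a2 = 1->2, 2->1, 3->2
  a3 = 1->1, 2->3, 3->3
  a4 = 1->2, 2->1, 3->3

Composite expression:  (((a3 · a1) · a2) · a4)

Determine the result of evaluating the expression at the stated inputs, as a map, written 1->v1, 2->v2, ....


1->3, 2->3, 3->3

(a3 · a1) = 1->3, 2->3, 3->3
((a3 · a1) · a2) = 1->3, 2->3, 3->3
(((a3 · a1) · a2) · a4) = 1->3, 2->3, 3->3


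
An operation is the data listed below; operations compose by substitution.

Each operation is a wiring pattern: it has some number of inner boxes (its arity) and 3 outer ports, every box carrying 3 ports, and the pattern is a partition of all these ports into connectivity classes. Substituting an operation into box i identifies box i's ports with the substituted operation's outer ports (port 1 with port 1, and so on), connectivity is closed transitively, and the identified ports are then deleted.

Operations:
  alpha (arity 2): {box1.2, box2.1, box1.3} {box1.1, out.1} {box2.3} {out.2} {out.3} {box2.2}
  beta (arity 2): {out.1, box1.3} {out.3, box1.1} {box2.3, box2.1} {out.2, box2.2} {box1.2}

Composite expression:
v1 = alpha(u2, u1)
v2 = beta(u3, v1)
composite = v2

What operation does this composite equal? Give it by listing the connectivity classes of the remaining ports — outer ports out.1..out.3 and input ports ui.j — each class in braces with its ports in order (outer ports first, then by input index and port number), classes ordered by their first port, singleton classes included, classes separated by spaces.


Reachability decides: close wires over beta-identified ports.
alpha over (u2, u1) gives {out.1, u2.1} {out.2} {out.3} {u1.1, u2.2, u2.3} {u1.2} {u1.3}, out.j being that stage's outer ports
beta over (u3, u2, u1) gives {out.1, u3.3} {out.2} {out.3, u3.1} {u1.1, u2.2, u2.3} {u1.2} {u1.3} {u2.1} {u3.2}, out.j being that stage's outer ports

{out.1, u3.3} {out.2} {out.3, u3.1} {u1.1, u2.2, u2.3} {u1.2} {u1.3} {u2.1} {u3.2}


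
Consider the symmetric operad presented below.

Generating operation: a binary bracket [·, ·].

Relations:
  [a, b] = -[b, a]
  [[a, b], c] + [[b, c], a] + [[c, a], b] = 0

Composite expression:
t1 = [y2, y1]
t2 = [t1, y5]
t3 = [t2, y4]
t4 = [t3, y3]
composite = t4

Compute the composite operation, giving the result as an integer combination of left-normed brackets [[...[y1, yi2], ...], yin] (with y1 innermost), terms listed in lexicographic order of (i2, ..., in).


-[[[[y1, y2], y5], y4], y3]

In the tensor algebra, words opening y1 carry the y1-anchored form.
Composite bracket: [[[[y2, y1], y5], y4], y3]
Applying ab - ba throughout gives 16 signed words (2^4 = 16).
The y1-initial words carry the normal form:
  the word y1y2y5y4y3 carries sign -1 and contributes -[[[[y1, y2], y5], y4], y3]


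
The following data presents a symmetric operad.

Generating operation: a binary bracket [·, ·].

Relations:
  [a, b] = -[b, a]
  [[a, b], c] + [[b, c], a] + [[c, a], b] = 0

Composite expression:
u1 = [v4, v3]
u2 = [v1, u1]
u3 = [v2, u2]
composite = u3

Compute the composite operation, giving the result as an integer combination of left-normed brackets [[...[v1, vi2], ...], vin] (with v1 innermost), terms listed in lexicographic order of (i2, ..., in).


Left-normed coefficients sit on the v1-initial expansion words.
Composite bracket: [v2, [v1, [v4, v3]]]
Each bracket splits as ab - ba, giving 8 signed words (2^3 = 8).
Words beginning with v1 determine it all:
  word v1v3v4v2 has sign +1, contributing +[[[v1, v3], v4], v2]
  word v1v4v3v2 has sign -1, contributing -[[[v1, v4], v3], v2]

[[[v1, v3], v4], v2] - [[[v1, v4], v3], v2]


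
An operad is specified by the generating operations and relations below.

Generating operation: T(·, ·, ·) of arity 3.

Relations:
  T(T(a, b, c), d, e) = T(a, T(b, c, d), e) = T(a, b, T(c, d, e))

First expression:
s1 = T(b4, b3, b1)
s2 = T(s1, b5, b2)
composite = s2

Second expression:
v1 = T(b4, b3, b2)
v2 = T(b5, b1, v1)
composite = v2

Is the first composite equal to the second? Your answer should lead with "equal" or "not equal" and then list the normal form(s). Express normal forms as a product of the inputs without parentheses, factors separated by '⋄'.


not equal — first b4 ⋄ b3 ⋄ b1 ⋄ b5 ⋄ b2, second b5 ⋄ b1 ⋄ b4 ⋄ b3 ⋄ b2


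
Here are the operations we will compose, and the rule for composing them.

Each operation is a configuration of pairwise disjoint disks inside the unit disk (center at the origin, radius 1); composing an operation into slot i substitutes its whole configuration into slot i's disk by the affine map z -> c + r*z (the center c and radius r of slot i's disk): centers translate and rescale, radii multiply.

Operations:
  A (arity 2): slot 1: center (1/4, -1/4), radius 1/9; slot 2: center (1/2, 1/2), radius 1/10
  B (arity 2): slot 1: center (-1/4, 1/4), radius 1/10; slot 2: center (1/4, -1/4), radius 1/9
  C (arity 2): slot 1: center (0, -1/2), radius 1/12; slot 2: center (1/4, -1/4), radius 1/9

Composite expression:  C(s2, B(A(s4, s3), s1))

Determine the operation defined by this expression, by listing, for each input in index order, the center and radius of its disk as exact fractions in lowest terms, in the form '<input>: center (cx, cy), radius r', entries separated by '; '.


Nesting under C composes maps z -> c + r*z down each s-path.
input s2: applying the 1 nested substitution gives center (0, -1/2), radius 1/12
input s4: applying the 3 nested substitutions gives center (9/40, -9/40), radius 1/810
input s3: applying the 3 nested substitutions gives center (41/180, -13/60), radius 1/900
input s1: applying the 2 nested substitutions gives center (5/18, -5/18), radius 1/81

s1: center (5/18, -5/18), radius 1/81; s2: center (0, -1/2), radius 1/12; s3: center (41/180, -13/60), radius 1/900; s4: center (9/40, -9/40), radius 1/810


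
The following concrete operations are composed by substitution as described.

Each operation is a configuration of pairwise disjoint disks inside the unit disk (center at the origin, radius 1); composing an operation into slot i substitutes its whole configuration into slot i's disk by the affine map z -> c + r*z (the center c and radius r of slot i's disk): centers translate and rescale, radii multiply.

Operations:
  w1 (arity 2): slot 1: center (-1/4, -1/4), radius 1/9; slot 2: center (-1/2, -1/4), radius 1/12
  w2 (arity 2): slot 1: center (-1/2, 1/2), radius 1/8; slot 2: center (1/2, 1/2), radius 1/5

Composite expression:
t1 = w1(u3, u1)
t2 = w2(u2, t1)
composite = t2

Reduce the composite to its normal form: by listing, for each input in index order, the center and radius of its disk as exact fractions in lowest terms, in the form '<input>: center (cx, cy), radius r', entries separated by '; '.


u1: center (2/5, 9/20), radius 1/60; u2: center (-1/2, 1/2), radius 1/8; u3: center (9/20, 9/20), radius 1/45

Follow each u-input down from w2: c' goes to c + r*c', radius to r*r'.
tracing u2 down its 1-map path: center (-1/2, 1/2), radius 1/8
tracing u3 down its 2-map path: center (9/20, 9/20), radius 1/45
tracing u1 down its 2-map path: center (2/5, 9/20), radius 1/60


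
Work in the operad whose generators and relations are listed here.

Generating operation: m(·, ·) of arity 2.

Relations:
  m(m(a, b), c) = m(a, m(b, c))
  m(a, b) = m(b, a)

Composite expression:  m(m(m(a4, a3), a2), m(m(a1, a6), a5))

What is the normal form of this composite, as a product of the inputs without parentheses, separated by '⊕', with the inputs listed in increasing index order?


Shape and order are irrelevant to m; the a-input set decides.
m(a4, a3) unparenthesizes to a4 ⊕ a3
m(m(a4, a3), a2) unparenthesizes to a4 ⊕ a3 ⊕ a2
m(a1, a6) unparenthesizes to a1 ⊕ a6
m(m(a1, a6), a5) unparenthesizes to a1 ⊕ a6 ⊕ a5
m(m(m(a4, a3), a2), m(m(a1, a6), a5)) unparenthesizes to a4 ⊕ a3 ⊕ a2 ⊕ a1 ⊕ a6 ⊕ a5
putting the inputs in ascending order: a1 ⊕ a2 ⊕ a3 ⊕ a4 ⊕ a5 ⊕ a6

a1 ⊕ a2 ⊕ a3 ⊕ a4 ⊕ a5 ⊕ a6


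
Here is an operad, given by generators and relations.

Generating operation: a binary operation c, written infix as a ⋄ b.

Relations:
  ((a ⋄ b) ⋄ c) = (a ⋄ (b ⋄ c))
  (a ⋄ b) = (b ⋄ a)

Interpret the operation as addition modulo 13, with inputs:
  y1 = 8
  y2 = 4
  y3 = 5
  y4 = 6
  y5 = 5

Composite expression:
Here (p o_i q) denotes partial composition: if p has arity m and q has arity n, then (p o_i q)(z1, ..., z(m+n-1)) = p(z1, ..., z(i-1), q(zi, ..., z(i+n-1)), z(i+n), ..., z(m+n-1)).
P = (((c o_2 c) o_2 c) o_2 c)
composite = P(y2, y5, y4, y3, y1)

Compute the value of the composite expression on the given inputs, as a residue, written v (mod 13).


2 (mod 13)

(y5 ⋄ y4) = 11
((y5 ⋄ y4) ⋄ y3) = 3
(((y5 ⋄ y4) ⋄ y3) ⋄ y1) = 11
(y2 ⋄ (((y5 ⋄ y4) ⋄ y3) ⋄ y1)) = 2


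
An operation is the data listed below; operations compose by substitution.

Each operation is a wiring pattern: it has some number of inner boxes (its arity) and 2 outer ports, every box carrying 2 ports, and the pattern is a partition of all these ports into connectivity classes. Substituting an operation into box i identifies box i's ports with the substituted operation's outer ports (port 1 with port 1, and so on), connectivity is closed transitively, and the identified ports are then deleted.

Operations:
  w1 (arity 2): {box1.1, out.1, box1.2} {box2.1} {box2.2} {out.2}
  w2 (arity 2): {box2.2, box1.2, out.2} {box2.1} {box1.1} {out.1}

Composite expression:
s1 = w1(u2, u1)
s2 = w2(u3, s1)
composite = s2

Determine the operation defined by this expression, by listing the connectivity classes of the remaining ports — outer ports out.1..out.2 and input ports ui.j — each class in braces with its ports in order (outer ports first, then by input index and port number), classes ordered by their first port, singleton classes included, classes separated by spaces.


{out.1} {out.2, u3.2} {u1.1} {u1.2} {u2.1, u2.2} {u3.1}

Two ports join when wires chain via w2-identified ports.
stage w1: inputs (u2, u1), connectivity {out.1, u2.1, u2.2} {out.2} {u1.1} {u1.2}, out.j its boundary
stage w2: inputs (u3, u2, u1), connectivity {out.1} {out.2, u3.2} {u1.1} {u1.2} {u2.1, u2.2} {u3.1}, out.j its boundary


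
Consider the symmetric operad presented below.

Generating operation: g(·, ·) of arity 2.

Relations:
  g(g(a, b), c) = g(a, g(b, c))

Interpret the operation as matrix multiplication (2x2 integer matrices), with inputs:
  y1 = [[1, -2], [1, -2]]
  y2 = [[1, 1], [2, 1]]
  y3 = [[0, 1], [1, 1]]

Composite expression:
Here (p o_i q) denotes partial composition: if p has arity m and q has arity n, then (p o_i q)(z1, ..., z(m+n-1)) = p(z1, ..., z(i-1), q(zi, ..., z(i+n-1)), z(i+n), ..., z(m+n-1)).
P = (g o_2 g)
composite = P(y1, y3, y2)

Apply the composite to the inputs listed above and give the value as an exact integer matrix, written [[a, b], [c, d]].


[[-4, -3], [-4, -3]]

g(y3, y2) = [[2, 1], [3, 2]]
g(y1, g(y3, y2)) = [[-4, -3], [-4, -3]]
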